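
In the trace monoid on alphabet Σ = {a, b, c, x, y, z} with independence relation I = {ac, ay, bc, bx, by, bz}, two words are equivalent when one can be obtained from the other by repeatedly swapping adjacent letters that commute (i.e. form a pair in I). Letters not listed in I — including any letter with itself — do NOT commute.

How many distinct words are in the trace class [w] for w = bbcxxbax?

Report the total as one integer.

20

0(b) covers ∅
1(b) covers 0:b
2(c) covers ∅
3(x) covers 2:c
4(x) covers 3:x
5(b) covers 1:b
6(a) covers 4:x, 5:b
7(x) covers 6:a
floor of heap: 0:b, 2:c
completions by unplaced set U, small U first (add the entries for U minus each lowest piece of U):
  |U|=1: {7}:1
  |U|=2: {6,7}:1
  |U|=3: {4,6,7}:1  {5,6,7}:1
  |U|=4: {1,5,6,7}:1  {3,4,6,7}:1  {4,5,6,7}:2
  |U|=5: {0,1,5,6,7}:1  {1,4,5,6,7}:3  {2,3,4,6,7}:1  {3,4,5,6,7}:3
  |U|=6: {0,1,4,5,6,7}:4  {1,3,4,5,6,7}:6  {2,3,4,5,6,7}:4
  start at 0(b): 10
  start at 2(c): 10
sum over floor = 20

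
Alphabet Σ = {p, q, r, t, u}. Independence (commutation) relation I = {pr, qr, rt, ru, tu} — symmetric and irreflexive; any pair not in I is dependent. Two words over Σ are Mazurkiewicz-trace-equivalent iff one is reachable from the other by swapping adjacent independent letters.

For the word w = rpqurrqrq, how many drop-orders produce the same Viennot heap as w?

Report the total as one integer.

#0=r has no predecessor
#1=p has no predecessor
#2=q depends on [1:p]
#3=u depends on [2:q]
#4=r depends on [0:r]
#5=r depends on [4:r]
#6=q depends on [3:u]
#7=r depends on [5:r]
#8=q depends on [6:q]
sources: [0:r, 1:p]
N(rest) = Σ N(rest − s) over sources s of rest; N(one piece) = 1:
  size 1 → [7]=1  [8]=1
  size 2 → [5,7]=1  [6,8]=1  [7,8]=2
  size 3 → [3,6,8]=1  [4,5,7]=1  [5,7,8]=3  [6,7,8]=3
  size 4 → [0,4,5,7]=1  [2,3,6,8]=1  [3,6,7,8]=4  [4,5,7,8]=4  [5,6,7,8]=6
  size 5 → [0,4,5,7,8]=5  [1,2,3,6,8]=1  [2,3,6,7,8]=5  [3,5,6,7,8]=10  [4,5,6,7,8]=10
  size 6 → [0,4,5,6,7,8]=15  [1,2,3,6,7,8]=6  [2,3,5,6,7,8]=15  [3,4,5,6,7,8]=20
  size 7 → [0,3,4,5,6,7,8]=35  [1,2,3,5,6,7,8]=21  [2,3,4,5,6,7,8]=35
  first=0(r) contributes 56
  first=1(p) contributes 70
|[w]| = 126

126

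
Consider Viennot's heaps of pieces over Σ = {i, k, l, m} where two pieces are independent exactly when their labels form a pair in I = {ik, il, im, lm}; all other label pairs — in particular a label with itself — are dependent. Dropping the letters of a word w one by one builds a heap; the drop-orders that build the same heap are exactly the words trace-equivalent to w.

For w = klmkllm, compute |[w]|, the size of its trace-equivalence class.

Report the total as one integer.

6

piece 0:k — minimal
piece 1:l rests on {0:k}
piece 2:m rests on {0:k}
piece 3:k rests on {1:l, 2:m}
piece 4:l rests on {3:k}
piece 5:l rests on {4:l}
piece 6:m rests on {3:k}
minimal pieces: {0:k}
ways to finish when only these pieces remain (= sum over removing one remaining piece with nothing left below it):
  1 left: {5}→1  {6}→1
  2 left: {4,5}→1  {5,6}→2
  3 left: {4,5,6}→3
  4 left: {3,4,5,6}→3
  5 left: {1,3,4,5,6}→3  {2,3,4,5,6}→3
  placing 0:k first → 6 extensions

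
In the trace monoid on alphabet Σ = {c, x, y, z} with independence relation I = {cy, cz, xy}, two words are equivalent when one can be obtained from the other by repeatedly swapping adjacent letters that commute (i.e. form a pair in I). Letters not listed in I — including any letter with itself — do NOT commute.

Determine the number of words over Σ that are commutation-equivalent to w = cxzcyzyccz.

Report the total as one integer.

56

drop 0:c onto floor
drop 1:x onto {0:c}
drop 2:z onto {1:x}
drop 3:c onto {1:x}
drop 4:y onto {2:z}
drop 5:z onto {4:y}
drop 6:y onto {5:z}
drop 7:c onto {3:c}
drop 8:c onto {7:c}
drop 9:z onto {6:y}
ground layer = {0:c}
drop-orders for the pieces not yet dropped (sum over which currently-grounded one goes next):
  1 to go: {8} 1  {9} 1
  2 to go: {6,9} 1  {7,8} 1  {8,9} 2
  3 to go: {3,7,8} 1  {5,6,9} 1  {6,8,9} 3  {7,8,9} 3
  4 to go: {3,7,8,9} 4  {4,5,6,9} 1  {5,6,8,9} 4  {6,7,8,9} 6
  5 to go: {2,4,5,6,9} 1  {3,6,7,8,9} 10  {4,5,6,8,9} 5  {5,6,7,8,9} 10
  6 to go: {2,4,5,6,8,9} 6  {3,5,6,7,8,9} 20  {4,5,6,7,8,9} 15
  7 to go: {2,4,5,6,7,8,9} 21  {3,4,5,6,7,8,9} 35
  8 to go: {2,3,4,5,6,7,8,9} 56
  if 0:c drops first: 56 orders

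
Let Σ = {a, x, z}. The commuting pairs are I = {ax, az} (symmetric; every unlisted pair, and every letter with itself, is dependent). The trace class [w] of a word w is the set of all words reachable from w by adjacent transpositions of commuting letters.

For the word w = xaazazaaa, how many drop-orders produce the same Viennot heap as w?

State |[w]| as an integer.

0(x) covers ∅
1(a) covers ∅
2(a) covers 1:a
3(z) covers 0:x
4(a) covers 2:a
5(z) covers 3:z
6(a) covers 4:a
7(a) covers 6:a
8(a) covers 7:a
floor of heap: 0:x, 1:a
completions by unplaced set U, small U first (add the entries for U minus each lowest piece of U):
  |U|=1: {5}:1  {8}:1
  |U|=2: {3,5}:1  {5,8}:2  {7,8}:1
  |U|=3: {0,3,5}:1  {3,5,8}:3  {5,7,8}:3  {6,7,8}:1
  |U|=4: {0,3,5,8}:4  {3,5,7,8}:6  {4,6,7,8}:1  {5,6,7,8}:4
  |U|=5: {0,3,5,7,8}:10  {2,4,6,7,8}:1  {3,5,6,7,8}:10  {4,5,6,7,8}:5
  |U|=6: {0,3,5,6,7,8}:20  {1,2,4,6,7,8}:1  {2,4,5,6,7,8}:6  {3,4,5,6,7,8}:15
  |U|=7: {0,3,4,5,6,7,8}:35  {1,2,4,5,6,7,8}:7  {2,3,4,5,6,7,8}:21
  start at 0(x): 28
  start at 1(a): 56
sum over floor = 84

84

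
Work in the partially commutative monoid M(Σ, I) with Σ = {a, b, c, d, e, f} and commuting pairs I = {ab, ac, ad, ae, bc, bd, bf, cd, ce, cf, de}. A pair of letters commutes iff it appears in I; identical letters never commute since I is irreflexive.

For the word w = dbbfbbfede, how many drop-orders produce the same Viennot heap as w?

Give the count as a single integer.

drop 0:d onto floor
drop 1:b onto floor
drop 2:b onto {1:b}
drop 3:f onto {0:d}
drop 4:b onto {2:b}
drop 5:b onto {4:b}
drop 6:f onto {3:f}
drop 7:e onto {5:b, 6:f}
drop 8:d onto {6:f}
drop 9:e onto {7:e}
ground layer = {0:d, 1:b}
drop-orders for the pieces not yet dropped (sum over which currently-grounded one goes next):
  1 to go: {8} 1  {9} 1
  2 to go: {7,9} 1  {8,9} 2
  3 to go: {5,7,9} 1  {7,8,9} 3
  4 to go: {4,5,7,9} 1  {5,7,8,9} 4  {6,7,8,9} 3
  5 to go: {2,4,5,7,9} 1  {3,6,7,8,9} 3  {4,5,7,8,9} 5  {5,6,7,8,9} 7
  6 to go: {0,3,6,7,8,9} 3  {1,2,4,5,7,9} 1  {2,4,5,7,8,9} 6  {3,5,6,7,8,9} 10  {4,5,6,7,8,9} 12
  7 to go: {0,3,5,6,7,8,9} 13  {1,2,4,5,7,8,9} 7  {2,4,5,6,7,8,9} 18  {3,4,5,6,7,8,9} 22
  8 to go: {0,3,4,5,6,7,8,9} 35  {1,2,4,5,6,7,8,9} 25  {2,3,4,5,6,7,8,9} 40
  if 0:d drops first: 65 orders
  if 1:b drops first: 75 orders
heap linearizations: 140

140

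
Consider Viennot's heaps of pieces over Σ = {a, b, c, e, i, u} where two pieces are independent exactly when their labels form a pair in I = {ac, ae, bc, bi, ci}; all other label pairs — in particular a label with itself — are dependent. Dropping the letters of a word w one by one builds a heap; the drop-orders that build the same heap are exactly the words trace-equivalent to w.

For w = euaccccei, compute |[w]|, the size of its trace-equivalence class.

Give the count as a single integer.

0(e) covers ∅
1(u) covers 0:e
2(a) covers 1:u
3(c) covers 1:u
4(c) covers 3:c
5(c) covers 4:c
6(c) covers 5:c
7(e) covers 6:c
8(i) covers 2:a, 7:e
floor of heap: 0:e
completions by unplaced set U, small U first (add the entries for U minus each lowest piece of U):
  |U|=1: {8}:1
  |U|=2: {2,8}:1  {7,8}:1
  |U|=3: {2,7,8}:2  {6,7,8}:1
  |U|=4: {2,6,7,8}:3  {5,6,7,8}:1
  |U|=5: {2,5,6,7,8}:4  {4,5,6,7,8}:1
  |U|=6: {2,4,5,6,7,8}:5  {3,4,5,6,7,8}:1
  |U|=7: {2,3,4,5,6,7,8}:6
  start at 0(e): 6

6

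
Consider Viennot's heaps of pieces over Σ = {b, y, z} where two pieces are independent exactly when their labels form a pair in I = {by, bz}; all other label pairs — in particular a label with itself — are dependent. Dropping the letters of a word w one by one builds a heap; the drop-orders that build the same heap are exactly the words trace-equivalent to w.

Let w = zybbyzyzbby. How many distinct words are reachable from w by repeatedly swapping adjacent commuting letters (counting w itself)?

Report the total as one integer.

330

piece 0:z — minimal
piece 1:y rests on {0:z}
piece 2:b — minimal
piece 3:b rests on {2:b}
piece 4:y rests on {1:y}
piece 5:z rests on {4:y}
piece 6:y rests on {5:z}
piece 7:z rests on {6:y}
piece 8:b rests on {3:b}
piece 9:b rests on {8:b}
piece 10:y rests on {7:z}
minimal pieces: {0:z, 2:b}
ways to finish when only these pieces remain (= sum over removing one remaining piece with nothing left below it):
  1 left: {9}→1  {10}→1
  2 left: {7,10}→1  {8,9}→1  {9,10}→2
  3 left: {3,8,9}→1  {6,7,10}→1  {7,9,10}→3  {8,9,10}→3
  4 left: {2,3,8,9}→1  {3,8,9,10}→4  {5,6,7,10}→1  {6,7,9,10}→4  {7,8,9,10}→6
  5 left: {2,3,8,9,10}→5  {3,7,8,9,10}→10  {4,5,6,7,10}→1  {5,6,7,9,10}→5  {6,7,8,9,10}→10
  6 left: {1,4,5,6,7,10}→1  {2,3,7,8,9,10}→15  {3,6,7,8,9,10}→20  {4,5,6,7,9,10}→6  {5,6,7,8,9,10}→15
  7 left: {0,1,4,5,6,7,10}→1  {1,4,5,6,7,9,10}→7  {2,3,6,7,8,9,10}→35  {3,5,6,7,8,9,10}→35  {4,5,6,7,8,9,10}→21
  8 left: {0,1,4,5,6,7,9,10}→8  {1,4,5,6,7,8,9,10}→28  {2,3,5,6,7,8,9,10}→70  {3,4,5,6,7,8,9,10}→56
  9 left: {0,1,4,5,6,7,8,9,10}→36  {1,3,4,5,6,7,8,9,10}→84  {2,3,4,5,6,7,8,9,10}→126
  placing 0:z first → 210 extensions
  placing 2:b first → 120 extensions
total linear extensions = 330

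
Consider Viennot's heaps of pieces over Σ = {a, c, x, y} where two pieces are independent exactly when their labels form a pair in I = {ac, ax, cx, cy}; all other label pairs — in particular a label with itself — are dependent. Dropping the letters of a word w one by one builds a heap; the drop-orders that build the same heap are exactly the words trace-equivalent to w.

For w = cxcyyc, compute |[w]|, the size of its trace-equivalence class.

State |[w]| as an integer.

20

piece 0:c — minimal
piece 1:x — minimal
piece 2:c rests on {0:c}
piece 3:y rests on {1:x}
piece 4:y rests on {3:y}
piece 5:c rests on {2:c}
minimal pieces: {0:c, 1:x}
ways to finish when only these pieces remain (= sum over removing one remaining piece with nothing left below it):
  1 left: {4}→1  {5}→1
  2 left: {2,5}→1  {3,4}→1  {4,5}→2
  3 left: {0,2,5}→1  {1,3,4}→1  {2,4,5}→3  {3,4,5}→3
  4 left: {0,2,4,5}→4  {1,3,4,5}→4  {2,3,4,5}→6
  placing 0:c first → 10 extensions
  placing 1:x first → 10 extensions
total linear extensions = 20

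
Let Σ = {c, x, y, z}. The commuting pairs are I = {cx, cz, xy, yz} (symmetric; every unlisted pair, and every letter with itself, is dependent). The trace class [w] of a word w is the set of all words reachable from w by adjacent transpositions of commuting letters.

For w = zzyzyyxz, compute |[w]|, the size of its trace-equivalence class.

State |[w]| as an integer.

56

#0=z has no predecessor
#1=z depends on [0:z]
#2=y has no predecessor
#3=z depends on [1:z]
#4=y depends on [2:y]
#5=y depends on [4:y]
#6=x depends on [3:z]
#7=z depends on [6:x]
sources: [0:z, 2:y]
N(rest) = Σ N(rest − s) over sources s of rest; N(one piece) = 1:
  size 1 → [5]=1  [7]=1
  size 2 → [4,5]=1  [5,7]=2  [6,7]=1
  size 3 → [2,4,5]=1  [3,6,7]=1  [4,5,7]=3  [5,6,7]=3
  size 4 → [1,3,6,7]=1  [2,4,5,7]=4  [3,5,6,7]=4  [4,5,6,7]=6
  size 5 → [0,1,3,6,7]=1  [1,3,5,6,7]=5  [2,4,5,6,7]=10  [3,4,5,6,7]=10
  size 6 → [0,1,3,5,6,7]=6  [1,3,4,5,6,7]=15  [2,3,4,5,6,7]=20
  first=0(z) contributes 35
  first=2(y) contributes 21
|[w]| = 56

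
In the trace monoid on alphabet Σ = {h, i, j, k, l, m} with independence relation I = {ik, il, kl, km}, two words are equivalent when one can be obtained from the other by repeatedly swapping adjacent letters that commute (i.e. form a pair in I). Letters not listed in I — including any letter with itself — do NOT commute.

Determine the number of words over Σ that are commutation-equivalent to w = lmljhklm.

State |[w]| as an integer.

3

#0=l has no predecessor
#1=m depends on [0:l]
#2=l depends on [1:m]
#3=j depends on [2:l]
#4=h depends on [3:j]
#5=k depends on [4:h]
#6=l depends on [4:h]
#7=m depends on [6:l]
sources: [0:l]
N(rest) = Σ N(rest − s) over sources s of rest; N(one piece) = 1:
  size 1 → [5]=1  [7]=1
  size 2 → [5,7]=2  [6,7]=1
  size 3 → [5,6,7]=3
  size 4 → [4,5,6,7]=3
  size 5 → [3,4,5,6,7]=3
  size 6 → [2,3,4,5,6,7]=3
  first=0(l) contributes 3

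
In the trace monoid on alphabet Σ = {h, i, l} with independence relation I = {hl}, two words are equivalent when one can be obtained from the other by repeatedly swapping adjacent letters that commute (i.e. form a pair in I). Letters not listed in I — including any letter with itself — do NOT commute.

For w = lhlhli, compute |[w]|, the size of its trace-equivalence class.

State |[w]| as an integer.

10

drop 0:l onto floor
drop 1:h onto floor
drop 2:l onto {0:l}
drop 3:h onto {1:h}
drop 4:l onto {2:l}
drop 5:i onto {3:h, 4:l}
ground layer = {0:l, 1:h}
drop-orders for the pieces not yet dropped (sum over which currently-grounded one goes next):
  1 to go: {5} 1
  2 to go: {3,5} 1  {4,5} 1
  3 to go: {1,3,5} 1  {2,4,5} 1  {3,4,5} 2
  4 to go: {0,2,4,5} 1  {1,3,4,5} 3  {2,3,4,5} 3
  if 0:l drops first: 6 orders
  if 1:h drops first: 4 orders
heap linearizations: 10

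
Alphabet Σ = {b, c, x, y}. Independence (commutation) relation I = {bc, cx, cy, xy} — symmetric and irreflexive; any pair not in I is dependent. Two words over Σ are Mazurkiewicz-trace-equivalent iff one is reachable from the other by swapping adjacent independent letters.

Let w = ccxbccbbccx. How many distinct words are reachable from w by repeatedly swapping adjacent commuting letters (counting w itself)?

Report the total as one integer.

piece 0:c — minimal
piece 1:c rests on {0:c}
piece 2:x — minimal
piece 3:b rests on {2:x}
piece 4:c rests on {1:c}
piece 5:c rests on {4:c}
piece 6:b rests on {3:b}
piece 7:b rests on {6:b}
piece 8:c rests on {5:c}
piece 9:c rests on {8:c}
piece 10:x rests on {7:b}
minimal pieces: {0:c, 2:x}
ways to finish when only these pieces remain (= sum over removing one remaining piece with nothing left below it):
  1 left: {9}→1  {10}→1
  2 left: {7,10}→1  {8,9}→1  {9,10}→2
  3 left: {5,8,9}→1  {6,7,10}→1  {7,9,10}→3  {8,9,10}→3
  4 left: {3,6,7,10}→1  {4,5,8,9}→1  {5,8,9,10}→4  {6,7,9,10}→4  {7,8,9,10}→6
  5 left: {1,4,5,8,9}→1  {2,3,6,7,10}→1  {3,6,7,9,10}→5  {4,5,8,9,10}→5  {5,7,8,9,10}→10  {6,7,8,9,10}→10
  6 left: {0,1,4,5,8,9}→1  {1,4,5,8,9,10}→6  {2,3,6,7,9,10}→6  {3,6,7,8,9,10}→15  {4,5,7,8,9,10}→15  {5,6,7,8,9,10}→20
  7 left: {0,1,4,5,8,9,10}→7  {1,4,5,7,8,9,10}→21  {2,3,6,7,8,9,10}→21  {3,5,6,7,8,9,10}→35  {4,5,6,7,8,9,10}→35
  8 left: {0,1,4,5,7,8,9,10}→28  {1,4,5,6,7,8,9,10}→56  {2,3,5,6,7,8,9,10}→56  {3,4,5,6,7,8,9,10}→70
  9 left: {0,1,4,5,6,7,8,9,10}→84  {1,3,4,5,6,7,8,9,10}→126  {2,3,4,5,6,7,8,9,10}→126
  placing 0:c first → 252 extensions
  placing 2:x first → 210 extensions
total linear extensions = 462

462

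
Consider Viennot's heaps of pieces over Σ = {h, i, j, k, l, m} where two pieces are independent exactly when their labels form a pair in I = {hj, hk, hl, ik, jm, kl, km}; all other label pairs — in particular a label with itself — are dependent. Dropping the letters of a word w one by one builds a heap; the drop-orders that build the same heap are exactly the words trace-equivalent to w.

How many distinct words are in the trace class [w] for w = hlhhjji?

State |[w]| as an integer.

20

#0=h has no predecessor
#1=l has no predecessor
#2=h depends on [0:h]
#3=h depends on [2:h]
#4=j depends on [1:l]
#5=j depends on [4:j]
#6=i depends on [3:h, 5:j]
sources: [0:h, 1:l]
N(rest) = Σ N(rest − s) over sources s of rest; N(one piece) = 1:
  size 1 → [6]=1
  size 2 → [3,6]=1  [5,6]=1
  size 3 → [2,3,6]=1  [3,5,6]=2  [4,5,6]=1
  size 4 → [0,2,3,6]=1  [1,4,5,6]=1  [2,3,5,6]=3  [3,4,5,6]=3
  size 5 → [0,2,3,5,6]=4  [1,3,4,5,6]=4  [2,3,4,5,6]=6
  first=0(h) contributes 10
  first=1(l) contributes 10
|[w]| = 20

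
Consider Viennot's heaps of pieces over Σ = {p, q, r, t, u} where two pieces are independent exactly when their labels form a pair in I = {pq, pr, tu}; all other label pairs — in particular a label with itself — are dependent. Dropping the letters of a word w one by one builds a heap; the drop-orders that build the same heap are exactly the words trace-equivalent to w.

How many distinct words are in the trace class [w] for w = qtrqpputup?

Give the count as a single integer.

18

0(q) covers ∅
1(t) covers 0:q
2(r) covers 1:t
3(q) covers 2:r
4(p) covers 1:t
5(p) covers 4:p
6(u) covers 3:q, 5:p
7(t) covers 3:q, 5:p
8(u) covers 6:u
9(p) covers 7:t, 8:u
floor of heap: 0:q
completions by unplaced set U, small U first (add the entries for U minus each lowest piece of U):
  |U|=1: {9}:1
  |U|=2: {7,9}:1  {8,9}:1
  |U|=3: {6,8,9}:1  {7,8,9}:2
  |U|=4: {6,7,8,9}:3
  |U|=5: {3,6,7,8,9}:3  {5,6,7,8,9}:3
  |U|=6: {2,3,6,7,8,9}:3  {3,5,6,7,8,9}:6  {4,5,6,7,8,9}:3
  |U|=7: {2,3,5,6,7,8,9}:9  {3,4,5,6,7,8,9}:9
  |U|=8: {2,3,4,5,6,7,8,9}:18
  start at 0(q): 18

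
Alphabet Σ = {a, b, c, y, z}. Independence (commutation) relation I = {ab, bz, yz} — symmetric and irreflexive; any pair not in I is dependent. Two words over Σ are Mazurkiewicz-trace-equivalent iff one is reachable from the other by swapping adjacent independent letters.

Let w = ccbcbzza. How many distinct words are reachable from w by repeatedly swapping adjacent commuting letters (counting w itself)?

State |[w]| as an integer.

drop 0:c onto floor
drop 1:c onto {0:c}
drop 2:b onto {1:c}
drop 3:c onto {2:b}
drop 4:b onto {3:c}
drop 5:z onto {3:c}
drop 6:z onto {5:z}
drop 7:a onto {6:z}
ground layer = {0:c}
drop-orders for the pieces not yet dropped (sum over which currently-grounded one goes next):
  1 to go: {4} 1  {7} 1
  2 to go: {4,7} 2  {6,7} 1
  3 to go: {4,6,7} 3  {5,6,7} 1
  4 to go: {4,5,6,7} 4
  5 to go: {3,4,5,6,7} 4
  6 to go: {2,3,4,5,6,7} 4
  if 0:c drops first: 4 orders

4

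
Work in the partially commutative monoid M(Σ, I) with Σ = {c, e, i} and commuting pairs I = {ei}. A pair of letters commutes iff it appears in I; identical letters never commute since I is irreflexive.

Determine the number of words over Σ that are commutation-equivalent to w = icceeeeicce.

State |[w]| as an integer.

5

#0=i has no predecessor
#1=c depends on [0:i]
#2=c depends on [1:c]
#3=e depends on [2:c]
#4=e depends on [3:e]
#5=e depends on [4:e]
#6=e depends on [5:e]
#7=i depends on [2:c]
#8=c depends on [6:e, 7:i]
#9=c depends on [8:c]
#10=e depends on [9:c]
sources: [0:i]
N(rest) = Σ N(rest − s) over sources s of rest; N(one piece) = 1:
  size 1 → [10]=1
  size 2 → [9,10]=1
  size 3 → [8,9,10]=1
  size 4 → [6,8,9,10]=1  [7,8,9,10]=1
  size 5 → [5,6,8,9,10]=1  [6,7,8,9,10]=2
  size 6 → [4,5,6,8,9,10]=1  [5,6,7,8,9,10]=3
  size 7 → [3,4,5,6,8,9,10]=1  [4,5,6,7,8,9,10]=4
  size 8 → [3,4,5,6,7,8,9,10]=5
  size 9 → [2,3,4,5,6,7,8,9,10]=5
  first=0(i) contributes 5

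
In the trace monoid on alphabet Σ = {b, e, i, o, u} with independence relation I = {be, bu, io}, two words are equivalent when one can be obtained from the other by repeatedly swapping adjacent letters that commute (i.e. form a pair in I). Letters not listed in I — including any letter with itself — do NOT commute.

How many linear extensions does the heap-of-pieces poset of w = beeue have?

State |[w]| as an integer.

piece 0:b — minimal
piece 1:e — minimal
piece 2:e rests on {1:e}
piece 3:u rests on {2:e}
piece 4:e rests on {3:u}
minimal pieces: {0:b, 1:e}
ways to finish when only these pieces remain (= sum over removing one remaining piece with nothing left below it):
  1 left: {0}→1  {4}→1
  2 left: {0,4}→2  {3,4}→1
  3 left: {0,3,4}→3  {2,3,4}→1
  placing 0:b first → 1 extensions
  placing 1:e first → 4 extensions
total linear extensions = 5

5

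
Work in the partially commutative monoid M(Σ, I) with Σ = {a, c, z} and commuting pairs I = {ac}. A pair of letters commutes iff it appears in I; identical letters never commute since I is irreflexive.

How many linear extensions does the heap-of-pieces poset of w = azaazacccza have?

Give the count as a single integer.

#0=a has no predecessor
#1=z depends on [0:a]
#2=a depends on [1:z]
#3=a depends on [2:a]
#4=z depends on [3:a]
#5=a depends on [4:z]
#6=c depends on [4:z]
#7=c depends on [6:c]
#8=c depends on [7:c]
#9=z depends on [5:a, 8:c]
#10=a depends on [9:z]
sources: [0:a]
N(rest) = Σ N(rest − s) over sources s of rest; N(one piece) = 1:
  size 1 → [10]=1
  size 2 → [9,10]=1
  size 3 → [5,9,10]=1  [8,9,10]=1
  size 4 → [5,8,9,10]=2  [7,8,9,10]=1
  size 5 → [5,7,8,9,10]=3  [6,7,8,9,10]=1
  size 6 → [5,6,7,8,9,10]=4
  size 7 → [4,5,6,7,8,9,10]=4
  size 8 → [3,4,5,6,7,8,9,10]=4
  size 9 → [2,3,4,5,6,7,8,9,10]=4
  first=0(a) contributes 4

4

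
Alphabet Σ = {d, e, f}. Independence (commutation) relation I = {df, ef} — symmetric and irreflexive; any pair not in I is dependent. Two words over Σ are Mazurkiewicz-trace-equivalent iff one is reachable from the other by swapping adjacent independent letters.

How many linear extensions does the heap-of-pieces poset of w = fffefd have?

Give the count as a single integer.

15

piece 0:f — minimal
piece 1:f rests on {0:f}
piece 2:f rests on {1:f}
piece 3:e — minimal
piece 4:f rests on {2:f}
piece 5:d rests on {3:e}
minimal pieces: {0:f, 3:e}
ways to finish when only these pieces remain (= sum over removing one remaining piece with nothing left below it):
  1 left: {4}→1  {5}→1
  2 left: {2,4}→1  {3,5}→1  {4,5}→2
  3 left: {1,2,4}→1  {2,4,5}→3  {3,4,5}→3
  4 left: {0,1,2,4}→1  {1,2,4,5}→4  {2,3,4,5}→6
  placing 0:f first → 10 extensions
  placing 3:e first → 5 extensions
total linear extensions = 15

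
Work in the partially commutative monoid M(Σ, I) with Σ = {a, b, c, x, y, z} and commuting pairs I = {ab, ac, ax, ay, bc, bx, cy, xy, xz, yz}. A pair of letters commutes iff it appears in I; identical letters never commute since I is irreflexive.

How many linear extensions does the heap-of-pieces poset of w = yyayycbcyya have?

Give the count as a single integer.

1980

piece 0:y — minimal
piece 1:y rests on {0:y}
piece 2:a — minimal
piece 3:y rests on {1:y}
piece 4:y rests on {3:y}
piece 5:c — minimal
piece 6:b rests on {4:y}
piece 7:c rests on {5:c}
piece 8:y rests on {6:b}
piece 9:y rests on {8:y}
piece 10:a rests on {2:a}
minimal pieces: {0:y, 2:a, 5:c}
ways to finish when only these pieces remain (= sum over removing one remaining piece with nothing left below it):
  1 left: {7}→1  {9}→1  {10}→1
  2 left: {2,10}→1  {5,7}→1  {7,9}→2  {7,10}→2  {8,9}→1  {9,10}→2
  3 left: {2,7,10}→3  {2,9,10}→3  {5,7,9}→3  {5,7,10}→3  {6,8,9}→1  {7,8,9}→3  {7,9,10}→6  {8,9,10}→3
  4 left: {2,5,7,10}→6  {2,7,9,10}→12  {2,8,9,10}→6  {4,6,8,9}→1  {5,7,8,9}→6  {5,7,9,10}→12  {6,7,8,9}→4  {6,8,9,10}→4  {7,8,9,10}→12
  5 left: {2,5,7,9,10}→30  {2,6,8,9,10}→10  {2,7,8,9,10}→30  {3,4,6,8,9}→1  {4,6,7,8,9}→5  {4,6,8,9,10}→5  {5,6,7,8,9}→10  {5,7,8,9,10}→30  {6,7,8,9,10}→20
  6 left: {1,3,4,6,8,9}→1  {2,4,6,8,9,10}→15  {2,5,7,8,9,10}→90  {2,6,7,8,9,10}→60  {3,4,6,7,8,9}→6  {3,4,6,8,9,10}→6  {4,5,6,7,8,9}→15  {4,6,7,8,9,10}→30  {5,6,7,8,9,10}→60
  7 left: {0,1,3,4,6,8,9}→1  {1,3,4,6,7,8,9}→7  {1,3,4,6,8,9,10}→7  {2,3,4,6,8,9,10}→21  {2,4,6,7,8,9,10}→105  {2,5,6,7,8,9,10}→210  {3,4,5,6,7,8,9}→21  {3,4,6,7,8,9,10}→42  {4,5,6,7,8,9,10}→105
  8 left: {0,1,3,4,6,7,8,9}→8  {0,1,3,4,6,8,9,10}→8  {1,2,3,4,6,8,9,10}→28  {1,3,4,5,6,7,8,9}→28  {1,3,4,6,7,8,9,10}→56  {2,3,4,6,7,8,9,10}→168  {2,4,5,6,7,8,9,10}→420  {3,4,5,6,7,8,9,10}→168
  9 left: {0,1,2,3,4,6,8,9,10}→36  {0,1,3,4,5,6,7,8,9}→36  {0,1,3,4,6,7,8,9,10}→72  {1,2,3,4,6,7,8,9,10}→252  {1,3,4,5,6,7,8,9,10}→252  {2,3,4,5,6,7,8,9,10}→756
  placing 0:y first → 1260 extensions
  placing 2:a first → 360 extensions
  placing 5:c first → 360 extensions
total linear extensions = 1980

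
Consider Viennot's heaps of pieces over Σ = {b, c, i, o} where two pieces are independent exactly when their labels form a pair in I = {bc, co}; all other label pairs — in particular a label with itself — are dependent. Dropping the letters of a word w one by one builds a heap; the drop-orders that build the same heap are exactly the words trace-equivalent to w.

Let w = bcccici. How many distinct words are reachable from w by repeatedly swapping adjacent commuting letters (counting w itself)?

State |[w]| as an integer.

drop 0:b onto floor
drop 1:c onto floor
drop 2:c onto {1:c}
drop 3:c onto {2:c}
drop 4:i onto {0:b, 3:c}
drop 5:c onto {4:i}
drop 6:i onto {5:c}
ground layer = {0:b, 1:c}
drop-orders for the pieces not yet dropped (sum over which currently-grounded one goes next):
  1 to go: {6} 1
  2 to go: {5,6} 1
  3 to go: {4,5,6} 1
  4 to go: {0,4,5,6} 1  {3,4,5,6} 1
  5 to go: {0,3,4,5,6} 2  {2,3,4,5,6} 1
  if 0:b drops first: 1 orders
  if 1:c drops first: 3 orders
heap linearizations: 4

4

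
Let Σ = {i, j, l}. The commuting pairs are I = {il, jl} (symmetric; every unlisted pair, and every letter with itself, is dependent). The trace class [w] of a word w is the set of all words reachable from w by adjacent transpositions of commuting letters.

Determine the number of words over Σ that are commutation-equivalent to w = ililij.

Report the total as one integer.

#0=i has no predecessor
#1=l has no predecessor
#2=i depends on [0:i]
#3=l depends on [1:l]
#4=i depends on [2:i]
#5=j depends on [4:i]
sources: [0:i, 1:l]
N(rest) = Σ N(rest − s) over sources s of rest; N(one piece) = 1:
  size 1 → [3]=1  [5]=1
  size 2 → [1,3]=1  [3,5]=2  [4,5]=1
  size 3 → [1,3,5]=3  [2,4,5]=1  [3,4,5]=3
  size 4 → [0,2,4,5]=1  [1,3,4,5]=6  [2,3,4,5]=4
  first=0(i) contributes 10
  first=1(l) contributes 5
|[w]| = 15

15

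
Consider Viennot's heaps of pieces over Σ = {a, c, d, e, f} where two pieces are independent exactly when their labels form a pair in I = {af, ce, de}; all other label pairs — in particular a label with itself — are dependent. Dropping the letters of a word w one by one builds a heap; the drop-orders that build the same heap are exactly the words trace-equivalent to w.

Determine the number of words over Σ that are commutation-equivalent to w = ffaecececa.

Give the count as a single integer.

60

drop 0:f onto floor
drop 1:f onto {0:f}
drop 2:a onto floor
drop 3:e onto {1:f, 2:a}
drop 4:c onto {1:f, 2:a}
drop 5:e onto {3:e}
drop 6:c onto {4:c}
drop 7:e onto {5:e}
drop 8:c onto {6:c}
drop 9:a onto {7:e, 8:c}
ground layer = {0:f, 2:a}
drop-orders for the pieces not yet dropped (sum over which currently-grounded one goes next):
  1 to go: {9} 1
  2 to go: {7,9} 1  {8,9} 1
  3 to go: {5,7,9} 1  {6,8,9} 1  {7,8,9} 2
  4 to go: {3,5,7,9} 1  {4,6,8,9} 1  {5,7,8,9} 3  {6,7,8,9} 3
  5 to go: {3,5,7,8,9} 4  {4,6,7,8,9} 4  {5,6,7,8,9} 6
  6 to go: {3,5,6,7,8,9} 10  {4,5,6,7,8,9} 10
  7 to go: {3,4,5,6,7,8,9} 20
  8 to go: {1,3,4,5,6,7,8,9} 20  {2,3,4,5,6,7,8,9} 20
  if 0:f drops first: 40 orders
  if 2:a drops first: 20 orders
heap linearizations: 60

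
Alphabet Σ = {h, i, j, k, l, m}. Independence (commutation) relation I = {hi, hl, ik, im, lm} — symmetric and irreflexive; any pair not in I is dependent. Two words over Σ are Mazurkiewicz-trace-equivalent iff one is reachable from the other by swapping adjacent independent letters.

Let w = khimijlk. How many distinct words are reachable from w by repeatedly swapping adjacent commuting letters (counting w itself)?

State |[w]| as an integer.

10

#0=k has no predecessor
#1=h depends on [0:k]
#2=i has no predecessor
#3=m depends on [1:h]
#4=i depends on [2:i]
#5=j depends on [3:m, 4:i]
#6=l depends on [5:j]
#7=k depends on [6:l]
sources: [0:k, 2:i]
N(rest) = Σ N(rest − s) over sources s of rest; N(one piece) = 1:
  size 1 → [7]=1
  size 2 → [6,7]=1
  size 3 → [5,6,7]=1
  size 4 → [3,5,6,7]=1  [4,5,6,7]=1
  size 5 → [1,3,5,6,7]=1  [2,4,5,6,7]=1  [3,4,5,6,7]=2
  size 6 → [0,1,3,5,6,7]=1  [1,3,4,5,6,7]=3  [2,3,4,5,6,7]=3
  first=0(k) contributes 6
  first=2(i) contributes 4
|[w]| = 10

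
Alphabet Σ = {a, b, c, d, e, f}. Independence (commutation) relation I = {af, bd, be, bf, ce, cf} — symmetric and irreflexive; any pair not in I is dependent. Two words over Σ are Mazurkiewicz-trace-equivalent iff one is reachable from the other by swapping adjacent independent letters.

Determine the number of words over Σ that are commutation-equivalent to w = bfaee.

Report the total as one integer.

0(b) covers ∅
1(f) covers ∅
2(a) covers 0:b
3(e) covers 1:f, 2:a
4(e) covers 3:e
floor of heap: 0:b, 1:f
completions by unplaced set U, small U first (add the entries for U minus each lowest piece of U):
  |U|=1: {4}:1
  |U|=2: {3,4}:1
  |U|=3: {1,3,4}:1  {2,3,4}:1
  start at 0(b): 2
  start at 1(f): 1
sum over floor = 3

3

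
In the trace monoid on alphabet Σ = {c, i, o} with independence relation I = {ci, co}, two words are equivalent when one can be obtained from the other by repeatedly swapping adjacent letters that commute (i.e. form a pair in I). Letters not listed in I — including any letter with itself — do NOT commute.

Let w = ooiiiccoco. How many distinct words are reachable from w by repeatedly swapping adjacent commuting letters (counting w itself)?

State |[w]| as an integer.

#0=o has no predecessor
#1=o depends on [0:o]
#2=i depends on [1:o]
#3=i depends on [2:i]
#4=i depends on [3:i]
#5=c has no predecessor
#6=c depends on [5:c]
#7=o depends on [4:i]
#8=c depends on [6:c]
#9=o depends on [7:o]
sources: [0:o, 5:c]
N(rest) = Σ N(rest − s) over sources s of rest; N(one piece) = 1:
  size 1 → [8]=1  [9]=1
  size 2 → [6,8]=1  [7,9]=1  [8,9]=2
  size 3 → [4,7,9]=1  [5,6,8]=1  [6,8,9]=3  [7,8,9]=3
  size 4 → [3,4,7,9]=1  [4,7,8,9]=4  [5,6,8,9]=4  [6,7,8,9]=6
  size 5 → [2,3,4,7,9]=1  [3,4,7,8,9]=5  [4,6,7,8,9]=10  [5,6,7,8,9]=10
  size 6 → [1,2,3,4,7,9]=1  [2,3,4,7,8,9]=6  [3,4,6,7,8,9]=15  [4,5,6,7,8,9]=20
  size 7 → [0,1,2,3,4,7,9]=1  [1,2,3,4,7,8,9]=7  [2,3,4,6,7,8,9]=21  [3,4,5,6,7,8,9]=35
  size 8 → [0,1,2,3,4,7,8,9]=8  [1,2,3,4,6,7,8,9]=28  [2,3,4,5,6,7,8,9]=56
  first=0(o) contributes 84
  first=5(c) contributes 36
|[w]| = 120

120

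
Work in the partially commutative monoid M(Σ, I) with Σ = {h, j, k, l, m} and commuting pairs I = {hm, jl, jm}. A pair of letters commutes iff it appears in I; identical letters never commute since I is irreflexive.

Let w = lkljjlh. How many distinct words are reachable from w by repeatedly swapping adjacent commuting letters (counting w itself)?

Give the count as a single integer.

0(l) covers ∅
1(k) covers 0:l
2(l) covers 1:k
3(j) covers 1:k
4(j) covers 3:j
5(l) covers 2:l
6(h) covers 4:j, 5:l
floor of heap: 0:l
completions by unplaced set U, small U first (add the entries for U minus each lowest piece of U):
  |U|=1: {6}:1
  |U|=2: {4,6}:1  {5,6}:1
  |U|=3: {2,5,6}:1  {3,4,6}:1  {4,5,6}:2
  |U|=4: {2,4,5,6}:3  {3,4,5,6}:3
  |U|=5: {2,3,4,5,6}:6
  start at 0(l): 6

6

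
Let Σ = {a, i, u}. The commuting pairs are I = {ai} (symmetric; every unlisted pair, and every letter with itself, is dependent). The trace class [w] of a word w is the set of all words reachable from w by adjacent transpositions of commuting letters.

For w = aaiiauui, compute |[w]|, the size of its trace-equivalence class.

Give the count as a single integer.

10

#0=a has no predecessor
#1=a depends on [0:a]
#2=i has no predecessor
#3=i depends on [2:i]
#4=a depends on [1:a]
#5=u depends on [3:i, 4:a]
#6=u depends on [5:u]
#7=i depends on [6:u]
sources: [0:a, 2:i]
N(rest) = Σ N(rest − s) over sources s of rest; N(one piece) = 1:
  size 1 → [7]=1
  size 2 → [6,7]=1
  size 3 → [5,6,7]=1
  size 4 → [3,5,6,7]=1  [4,5,6,7]=1
  size 5 → [1,4,5,6,7]=1  [2,3,5,6,7]=1  [3,4,5,6,7]=2
  size 6 → [0,1,4,5,6,7]=1  [1,3,4,5,6,7]=3  [2,3,4,5,6,7]=3
  first=0(a) contributes 6
  first=2(i) contributes 4
|[w]| = 10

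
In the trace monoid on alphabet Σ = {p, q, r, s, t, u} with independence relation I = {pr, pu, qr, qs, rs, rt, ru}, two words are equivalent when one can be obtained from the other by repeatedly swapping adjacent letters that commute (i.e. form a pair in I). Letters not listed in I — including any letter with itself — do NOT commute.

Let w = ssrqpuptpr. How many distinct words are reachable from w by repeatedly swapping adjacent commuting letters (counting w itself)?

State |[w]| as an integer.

405

piece 0:s — minimal
piece 1:s rests on {0:s}
piece 2:r — minimal
piece 3:q — minimal
piece 4:p rests on {1:s, 3:q}
piece 5:u rests on {1:s, 3:q}
piece 6:p rests on {4:p}
piece 7:t rests on {5:u, 6:p}
piece 8:p rests on {7:t}
piece 9:r rests on {2:r}
minimal pieces: {0:s, 2:r, 3:q}
ways to finish when only these pieces remain (= sum over removing one remaining piece with nothing left below it):
  1 left: {8}→1  {9}→1
  2 left: {2,9}→1  {7,8}→1  {8,9}→2
  3 left: {2,8,9}→3  {5,7,8}→1  {6,7,8}→1  {7,8,9}→3
  4 left: {2,7,8,9}→6  {4,6,7,8}→1  {5,6,7,8}→2  {5,7,8,9}→4  {6,7,8,9}→4
  5 left: {2,5,7,8,9}→10  {2,6,7,8,9}→10  {4,5,6,7,8}→3  {4,6,7,8,9}→5  {5,6,7,8,9}→10
  6 left: {1,4,5,6,7,8}→3  {2,4,6,7,8,9}→15  {2,5,6,7,8,9}→30  {3,4,5,6,7,8}→3  {4,5,6,7,8,9}→18
  7 left: {0,1,4,5,6,7,8}→3  {1,3,4,5,6,7,8}→6  {1,4,5,6,7,8,9}→21  {2,4,5,6,7,8,9}→63  {3,4,5,6,7,8,9}→21
  8 left: {0,1,3,4,5,6,7,8}→9  {0,1,4,5,6,7,8,9}→24  {1,2,4,5,6,7,8,9}→84  {1,3,4,5,6,7,8,9}→48  {2,3,4,5,6,7,8,9}→84
  placing 0:s first → 216 extensions
  placing 2:r first → 81 extensions
  placing 3:q first → 108 extensions
total linear extensions = 405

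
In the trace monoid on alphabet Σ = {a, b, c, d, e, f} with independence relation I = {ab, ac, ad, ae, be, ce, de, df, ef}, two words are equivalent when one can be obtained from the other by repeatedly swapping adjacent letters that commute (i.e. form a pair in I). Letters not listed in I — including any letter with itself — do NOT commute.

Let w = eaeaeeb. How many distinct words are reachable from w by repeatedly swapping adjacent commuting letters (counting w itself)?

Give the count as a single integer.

105

piece 0:e — minimal
piece 1:a — minimal
piece 2:e rests on {0:e}
piece 3:a rests on {1:a}
piece 4:e rests on {2:e}
piece 5:e rests on {4:e}
piece 6:b — minimal
minimal pieces: {0:e, 1:a, 6:b}
ways to finish when only these pieces remain (= sum over removing one remaining piece with nothing left below it):
  1 left: {3}→1  {5}→1  {6}→1
  2 left: {1,3}→1  {3,5}→2  {3,6}→2  {4,5}→1  {5,6}→2
  3 left: {1,3,5}→3  {1,3,6}→3  {2,4,5}→1  {3,4,5}→3  {3,5,6}→6  {4,5,6}→3
  4 left: {0,2,4,5}→1  {1,3,4,5}→6  {1,3,5,6}→12  {2,3,4,5}→4  {2,4,5,6}→4  {3,4,5,6}→12
  5 left: {0,2,3,4,5}→5  {0,2,4,5,6}→5  {1,2,3,4,5}→10  {1,3,4,5,6}→30  {2,3,4,5,6}→20
  placing 0:e first → 60 extensions
  placing 1:a first → 30 extensions
  placing 6:b first → 15 extensions
total linear extensions = 105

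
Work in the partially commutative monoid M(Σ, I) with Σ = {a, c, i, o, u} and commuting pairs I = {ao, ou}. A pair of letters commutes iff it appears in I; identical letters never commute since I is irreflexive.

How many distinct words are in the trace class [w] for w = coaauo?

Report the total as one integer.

10

#0=c has no predecessor
#1=o depends on [0:c]
#2=a depends on [0:c]
#3=a depends on [2:a]
#4=u depends on [3:a]
#5=o depends on [1:o]
sources: [0:c]
N(rest) = Σ N(rest − s) over sources s of rest; N(one piece) = 1:
  size 1 → [4]=1  [5]=1
  size 2 → [1,5]=1  [3,4]=1  [4,5]=2
  size 3 → [1,4,5]=3  [2,3,4]=1  [3,4,5]=3
  size 4 → [1,3,4,5]=6  [2,3,4,5]=4
  first=0(c) contributes 10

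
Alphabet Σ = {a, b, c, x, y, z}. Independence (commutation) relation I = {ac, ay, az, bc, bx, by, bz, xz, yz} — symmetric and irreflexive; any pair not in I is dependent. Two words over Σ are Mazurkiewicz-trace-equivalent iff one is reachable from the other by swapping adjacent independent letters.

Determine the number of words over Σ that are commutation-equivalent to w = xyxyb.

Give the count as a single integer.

piece 0:x — minimal
piece 1:y rests on {0:x}
piece 2:x rests on {1:y}
piece 3:y rests on {2:x}
piece 4:b — minimal
minimal pieces: {0:x, 4:b}
ways to finish when only these pieces remain (= sum over removing one remaining piece with nothing left below it):
  1 left: {3}→1  {4}→1
  2 left: {2,3}→1  {3,4}→2
  3 left: {1,2,3}→1  {2,3,4}→3
  placing 0:x first → 4 extensions
  placing 4:b first → 1 extensions
total linear extensions = 5

5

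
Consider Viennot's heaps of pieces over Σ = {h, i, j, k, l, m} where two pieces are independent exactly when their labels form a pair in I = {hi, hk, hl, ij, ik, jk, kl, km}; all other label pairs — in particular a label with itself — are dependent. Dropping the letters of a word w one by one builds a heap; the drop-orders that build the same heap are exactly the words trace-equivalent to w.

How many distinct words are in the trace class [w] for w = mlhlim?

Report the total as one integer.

4

0(m) covers ∅
1(l) covers 0:m
2(h) covers 0:m
3(l) covers 1:l
4(i) covers 3:l
5(m) covers 2:h, 4:i
floor of heap: 0:m
completions by unplaced set U, small U first (add the entries for U minus each lowest piece of U):
  |U|=1: {5}:1
  |U|=2: {2,5}:1  {4,5}:1
  |U|=3: {2,4,5}:2  {3,4,5}:1
  |U|=4: {1,3,4,5}:1  {2,3,4,5}:3
  start at 0(m): 4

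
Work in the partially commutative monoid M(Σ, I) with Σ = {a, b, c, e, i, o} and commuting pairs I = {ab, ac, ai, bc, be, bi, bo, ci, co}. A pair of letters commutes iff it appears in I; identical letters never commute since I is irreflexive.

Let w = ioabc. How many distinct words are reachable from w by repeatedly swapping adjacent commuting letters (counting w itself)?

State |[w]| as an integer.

20

0(i) covers ∅
1(o) covers 0:i
2(a) covers 1:o
3(b) covers ∅
4(c) covers ∅
floor of heap: 0:i, 3:b, 4:c
completions by unplaced set U, small U first (add the entries for U minus each lowest piece of U):
  |U|=1: {2}:1  {3}:1  {4}:1
  |U|=2: {1,2}:1  {2,3}:2  {2,4}:2  {3,4}:2
  |U|=3: {0,1,2}:1  {1,2,3}:3  {1,2,4}:3  {2,3,4}:6
  start at 0(i): 12
  start at 3(b): 4
  start at 4(c): 4
sum over floor = 20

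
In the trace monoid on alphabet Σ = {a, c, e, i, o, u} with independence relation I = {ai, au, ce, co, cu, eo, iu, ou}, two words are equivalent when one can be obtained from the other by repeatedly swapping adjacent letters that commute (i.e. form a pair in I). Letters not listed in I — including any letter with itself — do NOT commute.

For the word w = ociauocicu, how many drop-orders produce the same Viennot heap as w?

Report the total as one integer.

#0=o has no predecessor
#1=c has no predecessor
#2=i depends on [0:o, 1:c]
#3=a depends on [0:o, 1:c]
#4=u has no predecessor
#5=o depends on [2:i, 3:a]
#6=c depends on [2:i, 3:a]
#7=i depends on [5:o, 6:c]
#8=c depends on [7:i]
#9=u depends on [4:u]
sources: [0:o, 1:c, 4:u]
N(rest) = Σ N(rest − s) over sources s of rest; N(one piece) = 1:
  size 1 → [8]=1  [9]=1
  size 2 → [4,9]=1  [7,8]=1  [8,9]=2
  size 3 → [4,8,9]=3  [5,7,8]=1  [6,7,8]=1  [7,8,9]=3
  size 4 → [4,7,8,9]=6  [5,6,7,8]=2  [5,7,8,9]=4  [6,7,8,9]=4
  size 5 → [2,5,6,7,8]=2  [3,5,6,7,8]=2  [4,5,7,8,9]=10  [4,6,7,8,9]=10  [5,6,7,8,9]=10
  size 6 → [2,3,5,6,7,8]=4  [2,5,6,7,8,9]=12  [3,5,6,7,8,9]=12  [4,5,6,7,8,9]=30
  size 7 → [0,2,3,5,6,7,8]=4  [1,2,3,5,6,7,8]=4  [2,3,5,6,7,8,9]=28  [2,4,5,6,7,8,9]=42  [3,4,5,6,7,8,9]=42
  size 8 → [0,1,2,3,5,6,7,8]=8  [0,2,3,5,6,7,8,9]=32  [1,2,3,5,6,7,8,9]=32  [2,3,4,5,6,7,8,9]=112
  first=0(o) contributes 144
  first=1(c) contributes 144
  first=4(u) contributes 72
|[w]| = 360

360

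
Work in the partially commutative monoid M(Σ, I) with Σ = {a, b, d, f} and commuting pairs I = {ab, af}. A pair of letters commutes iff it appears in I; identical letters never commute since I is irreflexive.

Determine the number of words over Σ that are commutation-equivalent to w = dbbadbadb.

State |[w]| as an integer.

6

piece 0:d — minimal
piece 1:b rests on {0:d}
piece 2:b rests on {1:b}
piece 3:a rests on {0:d}
piece 4:d rests on {2:b, 3:a}
piece 5:b rests on {4:d}
piece 6:a rests on {4:d}
piece 7:d rests on {5:b, 6:a}
piece 8:b rests on {7:d}
minimal pieces: {0:d}
ways to finish when only these pieces remain (= sum over removing one remaining piece with nothing left below it):
  1 left: {8}→1
  2 left: {7,8}→1
  3 left: {5,7,8}→1  {6,7,8}→1
  4 left: {5,6,7,8}→2
  5 left: {4,5,6,7,8}→2
  6 left: {2,4,5,6,7,8}→2  {3,4,5,6,7,8}→2
  7 left: {1,2,4,5,6,7,8}→2  {2,3,4,5,6,7,8}→4
  placing 0:d first → 6 extensions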